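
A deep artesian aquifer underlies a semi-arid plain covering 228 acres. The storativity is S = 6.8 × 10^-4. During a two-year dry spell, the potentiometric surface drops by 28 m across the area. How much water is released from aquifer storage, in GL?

A = 228 acres = 9.227 × 10^5 m²
ΔV = S × A × Δh = 6.8 × 10^-4 × 9.227 × 10^5 m² × 28 m = 17570 m³
ΔV = 17570 m³ = 0.01757 GL

ΔV ≈ 0.0176 GL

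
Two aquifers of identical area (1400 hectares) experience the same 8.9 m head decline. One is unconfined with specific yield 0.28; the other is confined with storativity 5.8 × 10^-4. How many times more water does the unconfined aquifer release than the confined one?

A = 1400 hectares = 1.4 × 10^7 m²
Unconfined: ΔV_u = Sy × A × Δh = 0.28 × 1.4 × 10^7 × 8.9 = 3.489 × 10^7 m³
Confined: ΔV_c = S × A × Δh = 5.8 × 10^-4 × 1.4 × 10^7 × 8.9 = 72270 m³
Ratio = ΔV_u / ΔV_c = Sy / S = 0.28 / 5.8 × 10^-4 = 482.8

ΔV_u / ΔV_c ≈ 483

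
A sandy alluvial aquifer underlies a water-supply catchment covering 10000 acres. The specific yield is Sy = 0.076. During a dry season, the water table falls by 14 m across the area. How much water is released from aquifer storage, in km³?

ΔV ≈ 0.0431 km³

A = 10000 acres = 4.047 × 10^7 m²
ΔV = Sy × A × Δh = 0.076 × 4.047 × 10^7 m² × 14 m = 4.306 × 10^7 m³
ΔV = 4.306 × 10^7 m³ = 0.04306 km³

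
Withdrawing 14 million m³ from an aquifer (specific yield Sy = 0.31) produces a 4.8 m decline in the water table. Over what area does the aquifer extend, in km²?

ΔV = 14 million m³ = 1.4 × 10^7 m³
A = ΔV / (Sy × Δh) = 1.4 × 10^7 / (0.31 × 4.8) = 9.409 × 10^6 m²
A = 9.409 × 10^6 m² = 9.409 km²

A ≈ 9.41 km²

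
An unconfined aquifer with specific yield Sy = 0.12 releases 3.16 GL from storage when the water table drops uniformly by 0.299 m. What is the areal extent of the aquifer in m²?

A ≈ 8.81 × 10^7 m²

ΔV = 3.16 GL = 3.16 × 10^6 m³
A = ΔV / (Sy × Δh) = 3.16 × 10^6 / (0.12 × 0.299) = 8.807 × 10^7 m²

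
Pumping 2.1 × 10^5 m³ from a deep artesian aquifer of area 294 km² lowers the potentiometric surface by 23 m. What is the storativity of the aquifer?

A = 294 km² = 2.94 × 10^8 m²
S = ΔV / (A × Δh) = 2.1 × 10^5 m³ / (2.94 × 10^8 m² × 23 m) = 3.106 × 10^-5

S ≈ 3.1 × 10^-5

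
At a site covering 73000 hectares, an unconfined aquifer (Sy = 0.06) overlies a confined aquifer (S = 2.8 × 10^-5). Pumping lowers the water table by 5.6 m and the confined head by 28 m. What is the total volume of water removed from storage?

ΔV ≈ 2.46 × 10^8 m³

A = 73000 hectares = 7.3 × 10^8 m²
Unconfined: ΔV_u = Sy × A × Δh_u = 0.06 × 7.3 × 10^8 × 5.6 = 2.453 × 10^8 m³
Confined: ΔV_c = S × A × Δh_c = 2.8 × 10^-5 × 7.3 × 10^8 × 28 = 5.723 × 10^5 m³
Total ΔV = 2.453 × 10^8 + 5.723 × 10^5 = 2.459 × 10^8 m³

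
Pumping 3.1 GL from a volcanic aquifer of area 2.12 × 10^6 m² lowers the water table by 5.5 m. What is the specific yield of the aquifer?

ΔV = 3.1 GL = 3.1 × 10^6 m³
Sy = ΔV / (A × Δh) = 3.1 × 10^6 m³ / (2.12 × 10^6 m² × 5.5 m) = 0.2659

Sy ≈ 0.27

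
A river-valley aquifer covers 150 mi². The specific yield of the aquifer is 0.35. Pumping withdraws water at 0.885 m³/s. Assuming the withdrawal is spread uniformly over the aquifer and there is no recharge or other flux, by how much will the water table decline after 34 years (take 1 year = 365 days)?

A = 150 mi² = 3.885 × 10^8 m²
Q = 0.885 m³/s = 76460 m³/d
t = 34 years = 12410 d
ΔV = Q × t = 76460 m³/d × 12410 d = 9.489 × 10^8 m³
Δh = ΔV / (Sy × A) = 9.489 × 10^8 / (0.35 × 3.885 × 10^8) = 6.979 m

Δh ≈ 6.98 m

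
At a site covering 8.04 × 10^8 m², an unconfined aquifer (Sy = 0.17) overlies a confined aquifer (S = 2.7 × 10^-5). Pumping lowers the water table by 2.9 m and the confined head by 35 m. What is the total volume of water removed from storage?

Unconfined: ΔV_u = Sy × A × Δh_u = 0.17 × 8.04 × 10^8 × 2.9 = 3.964 × 10^8 m³
Confined: ΔV_c = S × A × Δh_c = 2.7 × 10^-5 × 8.04 × 10^8 × 35 = 7.598 × 10^5 m³
Total ΔV = 3.964 × 10^8 + 7.598 × 10^5 = 3.971 × 10^8 m³

ΔV ≈ 3.97 × 10^8 m³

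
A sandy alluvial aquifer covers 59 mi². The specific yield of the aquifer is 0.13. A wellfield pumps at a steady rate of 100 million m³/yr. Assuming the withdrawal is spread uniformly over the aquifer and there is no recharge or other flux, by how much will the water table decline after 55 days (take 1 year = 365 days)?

Δh ≈ 0.759 m

A = 59 mi² = 1.528 × 10^8 m²
Q = 100 million m³/yr = 2.74 × 10^5 m³/d
ΔV = Q × t = 2.74 × 10^5 m³/d × 55 d = 1.507 × 10^7 m³
Δh = ΔV / (Sy × A) = 1.507 × 10^7 / (0.13 × 1.528 × 10^8) = 0.7585 m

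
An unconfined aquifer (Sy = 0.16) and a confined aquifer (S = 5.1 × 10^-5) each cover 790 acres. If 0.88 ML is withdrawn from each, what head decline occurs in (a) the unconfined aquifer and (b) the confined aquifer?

A = 790 acres = 3.197 × 10^6 m²
ΔV = 0.88 ML = 880 m³
Unconfined: Δh_u = ΔV/(Sy·A) = 880/(0.16 × 3.197 × 10^6) = 0.00172 m
Confined: Δh_c = ΔV/(S·A) = 880/(5.1 × 10^-5 × 3.197 × 10^6) = 5.397 m

Δh_u ≈ 0.00172 m; Δh_c ≈ 5.4 m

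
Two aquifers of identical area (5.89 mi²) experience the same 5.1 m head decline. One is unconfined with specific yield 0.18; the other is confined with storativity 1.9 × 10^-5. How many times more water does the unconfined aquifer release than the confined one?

A = 5.89 mi² = 1.526 × 10^7 m²
Unconfined: ΔV_u = Sy × A × Δh = 0.18 × 1.526 × 10^7 × 5.1 = 1.4 × 10^7 m³
Confined: ΔV_c = S × A × Δh = 1.9 × 10^-5 × 1.526 × 10^7 × 5.1 = 1478 m³
Ratio = ΔV_u / ΔV_c = Sy / S = 0.18 / 1.9 × 10^-5 = 9474

ΔV_u / ΔV_c ≈ 9470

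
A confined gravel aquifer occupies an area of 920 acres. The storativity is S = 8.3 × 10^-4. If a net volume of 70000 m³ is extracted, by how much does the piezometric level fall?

A = 920 acres = 3.723 × 10^6 m²
Δh = ΔV / (S × A) = 70000 m³ / (8.3 × 10^-4 × 3.723 × 10^6 m²) = 22.65 m

Δh ≈ 22.7 m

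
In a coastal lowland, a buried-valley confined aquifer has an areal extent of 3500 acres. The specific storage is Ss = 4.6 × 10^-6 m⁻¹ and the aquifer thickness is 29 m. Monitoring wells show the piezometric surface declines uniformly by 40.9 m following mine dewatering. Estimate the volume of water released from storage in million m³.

ΔV ≈ 0.0773 million m³

S = Ss × b = 4.6 × 10^-6 m⁻¹ × 29 m = 1.334 × 10^-4
A = 3500 acres = 1.416 × 10^7 m²
ΔV = S × A × Δh = 1.334 × 10^-4 × 1.416 × 10^7 m² × 40.9 m = 77280 m³
ΔV = 77280 m³ = 0.07728 million m³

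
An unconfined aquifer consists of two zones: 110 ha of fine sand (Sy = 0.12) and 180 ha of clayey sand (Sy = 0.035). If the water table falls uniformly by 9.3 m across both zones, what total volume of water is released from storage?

ΔV ≈ 1.81 × 10^6 m³

A₁ = 110 ha = 1.1 × 10^6 m²; A₂ = 180 ha = 1.8 × 10^6 m²
ΔV₁ = 0.12 × 1.1 × 10^6 × 9.3 = 1.228 × 10^6 m³
ΔV₂ = 0.035 × 1.8 × 10^6 × 9.3 = 5.859 × 10^5 m³
ΔV = ΔV₁ + ΔV₂ = 1.813 × 10^6 m³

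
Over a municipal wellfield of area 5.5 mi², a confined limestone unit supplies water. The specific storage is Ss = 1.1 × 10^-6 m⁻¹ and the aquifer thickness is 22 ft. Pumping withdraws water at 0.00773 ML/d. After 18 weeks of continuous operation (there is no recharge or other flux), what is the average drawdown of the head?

Δh ≈ 9.27 m

b = 22 ft = 6.706 m
S = Ss × b = 1.1 × 10^-6 m⁻¹ × 6.706 m = 7.376 × 10^-6
A = 5.5 mi² = 1.424 × 10^7 m²
Q = 0.00773 ML/d = 7.73 m³/d
t = 18 weeks = 126 d
ΔV = Q × t = 7.73 m³/d × 126 d = 974 m³
Δh = ΔV / (S × A) = 974 / (7.376 × 10^-6 × 1.424 × 10^7) = 9.27 m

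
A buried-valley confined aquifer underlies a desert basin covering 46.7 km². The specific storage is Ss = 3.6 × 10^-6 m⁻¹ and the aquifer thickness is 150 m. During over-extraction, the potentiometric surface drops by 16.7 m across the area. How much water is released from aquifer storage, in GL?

ΔV ≈ 0.421 GL

S = Ss × b = 3.6 × 10^-6 m⁻¹ × 150 m = 5.4 × 10^-4
A = 46.7 km² = 4.67 × 10^7 m²
ΔV = S × A × Δh = 5.4 × 10^-4 × 4.67 × 10^7 m² × 16.7 m = 4.211 × 10^5 m³
ΔV = 4.211 × 10^5 m³ = 0.4211 GL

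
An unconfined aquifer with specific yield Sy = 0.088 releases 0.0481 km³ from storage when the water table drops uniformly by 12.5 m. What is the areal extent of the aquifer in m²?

ΔV = 0.0481 km³ = 4.81 × 10^7 m³
A = ΔV / (Sy × Δh) = 4.81 × 10^7 / (0.088 × 12.5) = 4.373 × 10^7 m²

A ≈ 4.37 × 10^7 m²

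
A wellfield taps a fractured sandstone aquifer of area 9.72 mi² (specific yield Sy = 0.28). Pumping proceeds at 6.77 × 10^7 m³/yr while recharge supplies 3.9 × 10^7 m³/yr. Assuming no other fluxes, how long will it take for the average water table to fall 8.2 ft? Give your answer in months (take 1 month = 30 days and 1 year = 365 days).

t ≈ 7.47 months

A = 9.72 mi² = 2.517 × 10^7 m²
Δh = 8.2 ft = 2.499 m
ΔV = Sy × A × Δh = 0.28 × 2.517 × 10^7 × 2.499 = 1.762 × 10^7 m³
Net withdrawal = 6.77 × 10^7 − 3.9 × 10^7 = 2.87 × 10^7 m³/yr = 78630 m³/d
t = ΔV / Q = 1.762 × 10^7 m³ / 78630 m³/d = 224.1 d
t = 224.1 d ≈ 7.469 months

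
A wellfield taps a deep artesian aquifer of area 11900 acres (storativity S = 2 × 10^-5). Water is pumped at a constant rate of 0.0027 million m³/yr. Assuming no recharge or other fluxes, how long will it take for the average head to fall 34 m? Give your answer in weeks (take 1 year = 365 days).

t ≈ 632 weeks

A = 11900 acres = 4.816 × 10^7 m²
ΔV = S × A × Δh = 2 × 10^-5 × 4.816 × 10^7 × 34 = 32750 m³
Q = 0.0027 million m³/yr = 7.397 m³/d
t = ΔV / Q = 32750 m³ / 7.397 m³/d = 4427 d
t = 4427 d ≈ 632.4 weeks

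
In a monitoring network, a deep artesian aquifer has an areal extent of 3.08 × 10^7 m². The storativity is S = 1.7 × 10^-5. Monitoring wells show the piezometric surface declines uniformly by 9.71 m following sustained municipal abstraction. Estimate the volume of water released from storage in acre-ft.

ΔV ≈ 4.12 acre-ft

ΔV = S × A × Δh = 1.7 × 10^-5 × 3.08 × 10^7 m² × 9.71 m = 5084 m³
ΔV = 5084 m³ = 4.122 acre-ft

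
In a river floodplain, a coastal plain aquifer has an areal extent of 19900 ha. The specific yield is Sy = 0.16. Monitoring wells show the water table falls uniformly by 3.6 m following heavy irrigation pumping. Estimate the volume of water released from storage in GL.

A = 19900 ha = 1.99 × 10^8 m²
ΔV = Sy × A × Δh = 0.16 × 1.99 × 10^8 m² × 3.6 m = 1.146 × 10^8 m³
ΔV = 1.146 × 10^8 m³ = 114.6 GL

ΔV ≈ 115 GL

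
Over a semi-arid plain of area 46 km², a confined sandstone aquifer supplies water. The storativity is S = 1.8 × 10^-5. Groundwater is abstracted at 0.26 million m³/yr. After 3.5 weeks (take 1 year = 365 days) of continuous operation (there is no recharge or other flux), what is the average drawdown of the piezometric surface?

Δh ≈ 21.1 m

A = 46 km² = 4.6 × 10^7 m²
Q = 0.26 million m³/yr = 712.3 m³/d
t = 3.5 weeks = 24.5 d
ΔV = Q × t = 712.3 m³/d × 24.5 d = 17450 m³
Δh = ΔV / (S × A) = 17450 / (1.8 × 10^-5 × 4.6 × 10^7) = 21.08 m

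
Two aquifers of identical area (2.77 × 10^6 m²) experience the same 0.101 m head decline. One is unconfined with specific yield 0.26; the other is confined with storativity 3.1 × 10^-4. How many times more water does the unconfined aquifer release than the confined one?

ΔV_u / ΔV_c ≈ 839

Unconfined: ΔV_u = Sy × A × Δh = 0.26 × 2.77 × 10^6 × 0.101 = 72740 m³
Confined: ΔV_c = S × A × Δh = 3.1 × 10^-4 × 2.77 × 10^6 × 0.101 = 86.73 m³
Ratio = ΔV_u / ΔV_c = Sy / S = 0.26 / 3.1 × 10^-4 = 838.7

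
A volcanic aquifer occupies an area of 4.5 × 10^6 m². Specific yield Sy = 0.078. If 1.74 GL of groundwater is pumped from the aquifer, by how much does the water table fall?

ΔV = 1.74 GL = 1.74 × 10^6 m³
Δh = ΔV / (Sy × A) = 1.74 × 10^6 m³ / (0.078 × 4.5 × 10^6 m²) = 4.957 m

Δh ≈ 4.96 m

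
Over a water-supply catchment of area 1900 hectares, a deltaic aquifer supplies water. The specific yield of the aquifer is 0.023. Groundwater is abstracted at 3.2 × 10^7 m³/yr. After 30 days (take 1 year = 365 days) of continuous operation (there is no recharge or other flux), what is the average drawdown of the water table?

Δh ≈ 6.02 m

A = 1900 hectares = 1.9 × 10^7 m²
Q = 3.2 × 10^7 m³/yr = 87670 m³/d
ΔV = Q × t = 87670 m³/d × 30 d = 2.63 × 10^6 m³
Δh = ΔV / (Sy × A) = 2.63 × 10^6 / (0.023 × 1.9 × 10^7) = 6.019 m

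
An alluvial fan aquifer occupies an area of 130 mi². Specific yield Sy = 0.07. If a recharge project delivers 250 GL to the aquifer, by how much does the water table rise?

A = 130 mi² = 3.367 × 10^8 m²
ΔV = 250 GL = 2.5 × 10^8 m³
Δh = ΔV / (Sy × A) = 2.5 × 10^8 m³ / (0.07 × 3.367 × 10^8 m²) = 10.61 m

Δh ≈ 10.6 m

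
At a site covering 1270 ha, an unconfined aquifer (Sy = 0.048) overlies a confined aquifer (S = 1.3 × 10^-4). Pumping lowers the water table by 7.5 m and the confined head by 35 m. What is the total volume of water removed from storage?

A = 1270 ha = 1.27 × 10^7 m²
Unconfined: ΔV_u = Sy × A × Δh_u = 0.048 × 1.27 × 10^7 × 7.5 = 4.572 × 10^6 m³
Confined: ΔV_c = S × A × Δh_c = 1.3 × 10^-4 × 1.27 × 10^7 × 35 = 57780 m³
Total ΔV = 4.572 × 10^6 + 57780 = 4.63 × 10^6 m³

ΔV ≈ 4.63 × 10^6 m³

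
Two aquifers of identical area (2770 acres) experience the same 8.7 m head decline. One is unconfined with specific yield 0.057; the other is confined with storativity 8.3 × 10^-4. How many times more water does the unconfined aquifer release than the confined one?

A = 2770 acres = 1.121 × 10^7 m²
Unconfined: ΔV_u = Sy × A × Δh = 0.057 × 1.121 × 10^7 × 8.7 = 5.559 × 10^6 m³
Confined: ΔV_c = S × A × Δh = 8.3 × 10^-4 × 1.121 × 10^7 × 8.7 = 80950 m³
Ratio = ΔV_u / ΔV_c = Sy / S = 0.057 / 8.3 × 10^-4 = 68.67

ΔV_u / ΔV_c ≈ 68.7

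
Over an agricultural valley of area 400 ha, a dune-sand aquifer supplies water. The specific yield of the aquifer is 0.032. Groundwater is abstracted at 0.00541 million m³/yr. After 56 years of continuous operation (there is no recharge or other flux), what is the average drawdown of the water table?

Δh ≈ 2.37 m

A = 400 ha = 4 × 10^6 m²
Q = 0.00541 million m³/yr = 14.82 m³/d
t = 56 years = 20440 d
ΔV = Q × t = 14.82 m³/d × 20440 d = 3.03 × 10^5 m³
Δh = ΔV / (Sy × A) = 3.03 × 10^5 / (0.032 × 4 × 10^6) = 2.367 m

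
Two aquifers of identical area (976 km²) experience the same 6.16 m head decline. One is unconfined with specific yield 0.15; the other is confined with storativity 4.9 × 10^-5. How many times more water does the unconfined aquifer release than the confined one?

ΔV_u / ΔV_c ≈ 3060

A = 976 km² = 9.76 × 10^8 m²
Unconfined: ΔV_u = Sy × A × Δh = 0.15 × 9.76 × 10^8 × 6.16 = 9.018 × 10^8 m³
Confined: ΔV_c = S × A × Δh = 4.9 × 10^-5 × 9.76 × 10^8 × 6.16 = 2.946 × 10^5 m³
Ratio = ΔV_u / ΔV_c = Sy / S = 0.15 / 4.9 × 10^-5 = 3061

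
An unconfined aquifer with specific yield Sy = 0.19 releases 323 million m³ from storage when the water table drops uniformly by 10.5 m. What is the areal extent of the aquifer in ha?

ΔV = 323 million m³ = 3.23 × 10^8 m³
A = ΔV / (Sy × Δh) = 3.23 × 10^8 / (0.19 × 10.5) = 1.619 × 10^8 m²
A = 1.619 × 10^8 m² = 16190 ha

A ≈ 16200 ha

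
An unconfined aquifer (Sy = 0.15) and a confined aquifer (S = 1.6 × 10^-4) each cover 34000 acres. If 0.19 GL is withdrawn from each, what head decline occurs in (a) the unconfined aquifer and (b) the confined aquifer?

Δh_u ≈ 0.00921 m; Δh_c ≈ 8.63 m

A = 34000 acres = 1.376 × 10^8 m²
ΔV = 0.19 GL = 1.9 × 10^5 m³
Unconfined: Δh_u = ΔV/(Sy·A) = 1.9 × 10^5/(0.15 × 1.376 × 10^8) = 0.009206 m
Confined: Δh_c = ΔV/(S·A) = 1.9 × 10^5/(1.6 × 10^-4 × 1.376 × 10^8) = 8.631 m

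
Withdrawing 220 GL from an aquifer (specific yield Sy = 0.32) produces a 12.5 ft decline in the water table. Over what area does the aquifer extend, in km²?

Δh = 12.5 ft = 3.81 m
ΔV = 220 GL = 2.2 × 10^8 m³
A = ΔV / (Sy × Δh) = 2.2 × 10^8 / (0.32 × 3.81) = 1.804 × 10^8 m²
A = 1.804 × 10^8 m² = 180.4 km²

A ≈ 180 km²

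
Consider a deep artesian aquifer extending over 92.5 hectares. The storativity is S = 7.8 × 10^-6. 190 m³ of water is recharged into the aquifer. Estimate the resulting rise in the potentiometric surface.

A = 92.5 hectares = 9.25 × 10^5 m²
Δh = ΔV / (S × A) = 190 m³ / (7.8 × 10^-6 × 9.25 × 10^5 m²) = 26.33 m

Δh ≈ 26.3 m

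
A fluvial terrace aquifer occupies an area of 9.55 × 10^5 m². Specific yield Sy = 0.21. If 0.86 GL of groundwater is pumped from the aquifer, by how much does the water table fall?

ΔV = 0.86 GL = 8.6 × 10^5 m³
Δh = ΔV / (Sy × A) = 8.6 × 10^5 m³ / (0.21 × 9.55 × 10^5 m²) = 4.288 m

Δh ≈ 4.29 m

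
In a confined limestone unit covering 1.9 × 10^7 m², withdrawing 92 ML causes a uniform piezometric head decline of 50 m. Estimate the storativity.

S ≈ 9.7 × 10^-5

ΔV = 92 ML = 92000 m³
S = ΔV / (A × Δh) = 92000 m³ / (1.9 × 10^7 m² × 50 m) = 9.684 × 10^-5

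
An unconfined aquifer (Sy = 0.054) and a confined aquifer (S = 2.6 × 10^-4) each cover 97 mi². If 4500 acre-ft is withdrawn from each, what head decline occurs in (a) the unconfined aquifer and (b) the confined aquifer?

Δh_u ≈ 0.409 m; Δh_c ≈ 85 m

A = 97 mi² = 2.512 × 10^8 m²
ΔV = 4500 acre-ft = 5.551 × 10^6 m³
Unconfined: Δh_u = ΔV/(Sy·A) = 5.551 × 10^6/(0.054 × 2.512 × 10^8) = 0.4091 m
Confined: Δh_c = ΔV/(S·A) = 5.551 × 10^6/(2.6 × 10^-4 × 2.512 × 10^8) = 84.98 m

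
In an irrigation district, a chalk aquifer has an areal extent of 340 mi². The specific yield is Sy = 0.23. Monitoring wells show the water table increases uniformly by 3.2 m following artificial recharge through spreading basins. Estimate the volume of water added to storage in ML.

ΔV ≈ 6.48 × 10^5 ML

A = 340 mi² = 8.806 × 10^8 m²
ΔV = Sy × A × Δh = 0.23 × 8.806 × 10^8 m² × 3.2 m = 6.481 × 10^8 m³
ΔV = 6.481 × 10^8 m³ = 6.481 × 10^5 ML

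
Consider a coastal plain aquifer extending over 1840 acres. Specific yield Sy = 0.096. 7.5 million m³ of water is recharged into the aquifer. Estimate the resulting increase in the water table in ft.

Δh ≈ 34.4 ft

A = 1840 acres = 7.446 × 10^6 m²
ΔV = 7.5 million m³ = 7.5 × 10^6 m³
Δh = ΔV / (Sy × A) = 7.5 × 10^6 m³ / (0.096 × 7.446 × 10^6 m²) = 10.49 m
Δh = 10.49 m = 34.42 ft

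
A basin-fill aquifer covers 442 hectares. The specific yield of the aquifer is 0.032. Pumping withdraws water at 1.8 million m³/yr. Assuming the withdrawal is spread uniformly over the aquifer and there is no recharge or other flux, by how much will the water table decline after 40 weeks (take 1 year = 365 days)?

A = 442 hectares = 4.42 × 10^6 m²
Q = 1.8 million m³/yr = 4932 m³/d
t = 40 weeks = 280 d
ΔV = Q × t = 4932 m³/d × 280 d = 1.381 × 10^6 m³
Δh = ΔV / (Sy × A) = 1.381 × 10^6 / (0.032 × 4.42 × 10^6) = 9.763 m

Δh ≈ 9.76 m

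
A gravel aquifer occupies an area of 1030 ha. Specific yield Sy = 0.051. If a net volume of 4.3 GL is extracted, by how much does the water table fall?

Δh ≈ 8.19 m

A = 1030 ha = 1.03 × 10^7 m²
ΔV = 4.3 GL = 4.3 × 10^6 m³
Δh = ΔV / (Sy × A) = 4.3 × 10^6 m³ / (0.051 × 1.03 × 10^7 m²) = 8.186 m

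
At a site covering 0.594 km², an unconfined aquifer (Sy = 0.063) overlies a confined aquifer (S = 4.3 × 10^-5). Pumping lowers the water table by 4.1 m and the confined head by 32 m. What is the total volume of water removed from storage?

ΔV ≈ 1.54 × 10^5 m³

A = 0.594 km² = 5.94 × 10^5 m²
Unconfined: ΔV_u = Sy × A × Δh_u = 0.063 × 5.94 × 10^5 × 4.1 = 1.534 × 10^5 m³
Confined: ΔV_c = S × A × Δh_c = 4.3 × 10^-5 × 5.94 × 10^5 × 32 = 817.3 m³
Total ΔV = 1.534 × 10^5 + 817.3 = 1.542 × 10^5 m³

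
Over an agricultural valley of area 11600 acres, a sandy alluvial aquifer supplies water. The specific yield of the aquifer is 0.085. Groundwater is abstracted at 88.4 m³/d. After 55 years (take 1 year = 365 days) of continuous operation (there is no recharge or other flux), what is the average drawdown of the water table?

A = 11600 acres = 4.694 × 10^7 m²
t = 55 years = 20080 d
ΔV = Q × t = 88.4 m³/d × 20080 d = 1.775 × 10^6 m³
Δh = ΔV / (Sy × A) = 1.775 × 10^6 / (0.085 × 4.694 × 10^7) = 0.4447 m

Δh ≈ 0.445 m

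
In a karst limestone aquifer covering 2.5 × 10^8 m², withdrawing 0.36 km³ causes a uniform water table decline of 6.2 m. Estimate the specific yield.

ΔV = 0.36 km³ = 3.6 × 10^8 m³
Sy = ΔV / (A × Δh) = 3.6 × 10^8 m³ / (2.5 × 10^8 m² × 6.2 m) = 0.2323

Sy ≈ 0.23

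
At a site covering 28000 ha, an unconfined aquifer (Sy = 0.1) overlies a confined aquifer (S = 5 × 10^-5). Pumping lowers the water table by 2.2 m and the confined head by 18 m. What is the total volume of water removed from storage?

A = 28000 ha = 2.8 × 10^8 m²
Unconfined: ΔV_u = Sy × A × Δh_u = 0.1 × 2.8 × 10^8 × 2.2 = 6.16 × 10^7 m³
Confined: ΔV_c = S × A × Δh_c = 5 × 10^-5 × 2.8 × 10^8 × 18 = 2.52 × 10^5 m³
Total ΔV = 6.16 × 10^7 + 2.52 × 10^5 = 6.185 × 10^7 m³

ΔV ≈ 6.19 × 10^7 m³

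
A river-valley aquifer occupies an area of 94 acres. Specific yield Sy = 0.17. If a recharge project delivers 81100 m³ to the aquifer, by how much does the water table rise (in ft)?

A = 94 acres = 3.804 × 10^5 m²
Δh = ΔV / (Sy × A) = 81100 m³ / (0.17 × 3.804 × 10^5 m²) = 1.254 m
Δh = 1.254 m = 4.114 ft

Δh ≈ 4.11 ft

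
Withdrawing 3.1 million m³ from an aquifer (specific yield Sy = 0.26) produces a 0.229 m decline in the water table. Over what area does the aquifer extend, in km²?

A ≈ 52.1 km²

ΔV = 3.1 million m³ = 3.1 × 10^6 m³
A = ΔV / (Sy × Δh) = 3.1 × 10^6 / (0.26 × 0.229) = 5.207 × 10^7 m²
A = 5.207 × 10^7 m² = 52.07 km²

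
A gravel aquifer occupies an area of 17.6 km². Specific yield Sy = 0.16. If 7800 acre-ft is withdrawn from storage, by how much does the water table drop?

A = 17.6 km² = 1.76 × 10^7 m²
ΔV = 7800 acre-ft = 9.621 × 10^6 m³
Δh = ΔV / (Sy × A) = 9.621 × 10^6 m³ / (0.16 × 1.76 × 10^7 m²) = 3.417 m

Δh ≈ 3.42 m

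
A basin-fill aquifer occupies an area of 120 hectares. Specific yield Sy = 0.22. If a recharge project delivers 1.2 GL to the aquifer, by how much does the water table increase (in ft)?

A = 120 hectares = 1.2 × 10^6 m²
ΔV = 1.2 GL = 1.2 × 10^6 m³
Δh = ΔV / (Sy × A) = 1.2 × 10^6 m³ / (0.22 × 1.2 × 10^6 m²) = 4.545 m
Δh = 4.545 m = 14.91 ft

Δh ≈ 14.9 ft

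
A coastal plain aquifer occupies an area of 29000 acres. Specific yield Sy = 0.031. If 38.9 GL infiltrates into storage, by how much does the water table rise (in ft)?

A = 29000 acres = 1.174 × 10^8 m²
ΔV = 38.9 GL = 3.89 × 10^7 m³
Δh = ΔV / (Sy × A) = 3.89 × 10^7 m³ / (0.031 × 1.174 × 10^8 m²) = 10.69 m
Δh = 10.69 m = 35.08 ft

Δh ≈ 35.1 ft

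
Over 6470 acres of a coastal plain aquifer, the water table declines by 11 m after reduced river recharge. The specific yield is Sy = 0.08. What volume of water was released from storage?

A = 6470 acres = 2.618 × 10^7 m²
ΔV = Sy × A × Δh = 0.08 × 2.618 × 10^7 m² × 11 m = 2.304 × 10^7 m³

ΔV ≈ 2.3 × 10^7 m³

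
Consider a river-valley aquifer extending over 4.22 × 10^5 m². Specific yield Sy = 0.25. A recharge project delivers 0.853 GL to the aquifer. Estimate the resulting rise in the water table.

ΔV = 0.853 GL = 8.53 × 10^5 m³
Δh = ΔV / (Sy × A) = 8.53 × 10^5 m³ / (0.25 × 4.22 × 10^5 m²) = 8.085 m

Δh ≈ 8.09 m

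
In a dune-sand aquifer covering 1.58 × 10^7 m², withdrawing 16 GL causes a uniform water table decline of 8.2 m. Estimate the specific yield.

ΔV = 16 GL = 1.6 × 10^7 m³
Sy = ΔV / (A × Δh) = 1.6 × 10^7 m³ / (1.58 × 10^7 m² × 8.2 m) = 0.1235

Sy ≈ 0.12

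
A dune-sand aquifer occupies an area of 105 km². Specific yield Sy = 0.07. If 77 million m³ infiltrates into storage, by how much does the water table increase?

Δh ≈ 10.5 m

A = 105 km² = 1.05 × 10^8 m²
ΔV = 77 million m³ = 7.7 × 10^7 m³
Δh = ΔV / (Sy × A) = 7.7 × 10^7 m³ / (0.07 × 1.05 × 10^8 m²) = 10.48 m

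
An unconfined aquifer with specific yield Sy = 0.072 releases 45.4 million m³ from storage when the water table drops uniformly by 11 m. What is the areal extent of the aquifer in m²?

A ≈ 5.73 × 10^7 m²

ΔV = 45.4 million m³ = 4.54 × 10^7 m³
A = ΔV / (Sy × Δh) = 4.54 × 10^7 / (0.072 × 11) = 5.732 × 10^7 m²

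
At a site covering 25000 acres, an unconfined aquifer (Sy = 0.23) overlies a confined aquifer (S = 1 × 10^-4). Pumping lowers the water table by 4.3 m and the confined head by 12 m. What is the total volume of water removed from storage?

A = 25000 acres = 1.012 × 10^8 m²
Unconfined: ΔV_u = Sy × A × Δh_u = 0.23 × 1.012 × 10^8 × 4.3 = 1.001 × 10^8 m³
Confined: ΔV_c = S × A × Δh_c = 1 × 10^-4 × 1.012 × 10^8 × 12 = 1.214 × 10^5 m³
Total ΔV = 1.001 × 10^8 + 1.214 × 10^5 = 1.002 × 10^8 m³

ΔV ≈ 1 × 10^8 m³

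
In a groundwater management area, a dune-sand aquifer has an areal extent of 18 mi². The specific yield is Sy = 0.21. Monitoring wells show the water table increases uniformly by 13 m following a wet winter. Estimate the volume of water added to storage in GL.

ΔV ≈ 127 GL

A = 18 mi² = 4.662 × 10^7 m²
ΔV = Sy × A × Δh = 0.21 × 4.662 × 10^7 m² × 13 m = 1.273 × 10^8 m³
ΔV = 1.273 × 10^8 m³ = 127.3 GL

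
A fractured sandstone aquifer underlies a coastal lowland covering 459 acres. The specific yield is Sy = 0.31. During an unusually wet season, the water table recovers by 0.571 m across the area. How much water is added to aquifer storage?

A = 459 acres = 1.858 × 10^6 m²
ΔV = Sy × A × Δh = 0.31 × 1.858 × 10^6 m² × 0.571 m = 3.288 × 10^5 m³

ΔV ≈ 3.29 × 10^5 m³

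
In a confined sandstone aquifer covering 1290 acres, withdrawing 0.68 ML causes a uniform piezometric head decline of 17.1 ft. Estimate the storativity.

A = 1290 acres = 5.22 × 10^6 m²
Δh = 17.1 ft = 5.212 m
ΔV = 0.68 ML = 680 m³
S = ΔV / (A × Δh) = 680 m³ / (5.22 × 10^6 m² × 5.212 m) = 2.499 × 10^-5

S ≈ 2.5 × 10^-5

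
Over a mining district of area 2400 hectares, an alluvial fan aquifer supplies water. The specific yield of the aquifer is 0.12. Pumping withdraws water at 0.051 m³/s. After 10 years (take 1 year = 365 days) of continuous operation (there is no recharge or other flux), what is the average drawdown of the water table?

A = 2400 hectares = 2.4 × 10^7 m²
Q = 0.051 m³/s = 4406 m³/d
t = 10 years = 3650 d
ΔV = Q × t = 4406 m³/d × 3650 d = 1.608 × 10^7 m³
Δh = ΔV / (Sy × A) = 1.608 × 10^7 / (0.12 × 2.4 × 10^7) = 5.584 m

Δh ≈ 5.58 m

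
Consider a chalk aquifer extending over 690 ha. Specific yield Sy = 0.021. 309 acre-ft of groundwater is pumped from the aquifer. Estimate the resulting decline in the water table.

Δh ≈ 2.63 m

A = 690 ha = 6.9 × 10^6 m²
ΔV = 309 acre-ft = 3.811 × 10^5 m³
Δh = ΔV / (Sy × A) = 3.811 × 10^5 m³ / (0.021 × 6.9 × 10^6 m²) = 2.63 m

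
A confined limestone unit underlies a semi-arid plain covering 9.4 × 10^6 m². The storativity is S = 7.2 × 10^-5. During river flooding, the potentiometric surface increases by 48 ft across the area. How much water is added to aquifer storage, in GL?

ΔV ≈ 0.0099 GL

Δh = 48 ft = 14.63 m
ΔV = S × A × Δh = 7.2 × 10^-5 × 9.4 × 10^6 m² × 14.63 m = 9902 m³
ΔV = 9902 m³ = 0.009902 GL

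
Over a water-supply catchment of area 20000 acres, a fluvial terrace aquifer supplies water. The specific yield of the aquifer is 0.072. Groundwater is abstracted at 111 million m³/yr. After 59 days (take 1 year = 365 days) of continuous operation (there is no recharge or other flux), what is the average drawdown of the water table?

Δh ≈ 3.08 m

A = 20000 acres = 8.094 × 10^7 m²
Q = 111 million m³/yr = 3.041 × 10^5 m³/d
ΔV = Q × t = 3.041 × 10^5 m³/d × 59 d = 1.794 × 10^7 m³
Δh = ΔV / (Sy × A) = 1.794 × 10^7 / (0.072 × 8.094 × 10^7) = 3.079 m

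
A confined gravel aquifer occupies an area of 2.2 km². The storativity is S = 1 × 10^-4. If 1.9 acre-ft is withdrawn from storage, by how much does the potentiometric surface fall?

Δh ≈ 10.7 m

A = 2.2 km² = 2.2 × 10^6 m²
ΔV = 1.9 acre-ft = 2344 m³
Δh = ΔV / (S × A) = 2344 m³ / (1 × 10^-4 × 2.2 × 10^6 m²) = 10.65 m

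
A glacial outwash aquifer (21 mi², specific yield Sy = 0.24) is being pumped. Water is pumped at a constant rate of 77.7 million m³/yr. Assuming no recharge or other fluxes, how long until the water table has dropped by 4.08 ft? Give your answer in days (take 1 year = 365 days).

t ≈ 76.3 days

A = 21 mi² = 5.439 × 10^7 m²
Δh = 4.08 ft = 1.244 m
ΔV = Sy × A × Δh = 0.24 × 5.439 × 10^7 × 1.244 = 1.623 × 10^7 m³
Q = 77.7 million m³/yr = 2.129 × 10^5 m³/d
t = ΔV / Q = 1.623 × 10^7 m³ / 2.129 × 10^5 m³/d = 76.26 d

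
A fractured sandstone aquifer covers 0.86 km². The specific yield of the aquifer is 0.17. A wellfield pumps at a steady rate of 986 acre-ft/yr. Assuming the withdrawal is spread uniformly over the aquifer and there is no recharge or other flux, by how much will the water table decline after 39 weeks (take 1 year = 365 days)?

A = 0.86 km² = 8.6 × 10^5 m²
Q = 986 acre-ft/yr = 3332 m³/d
t = 39 weeks = 273 d
ΔV = Q × t = 3332 m³/d × 273 d = 9.097 × 10^5 m³
Δh = ΔV / (Sy × A) = 9.097 × 10^5 / (0.17 × 8.6 × 10^5) = 6.222 m

Δh ≈ 6.22 m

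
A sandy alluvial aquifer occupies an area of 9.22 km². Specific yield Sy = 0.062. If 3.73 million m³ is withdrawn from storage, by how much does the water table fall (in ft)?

A = 9.22 km² = 9.22 × 10^6 m²
ΔV = 3.73 million m³ = 3.73 × 10^6 m³
Δh = ΔV / (Sy × A) = 3.73 × 10^6 m³ / (0.062 × 9.22 × 10^6 m²) = 6.525 m
Δh = 6.525 m = 21.41 ft

Δh ≈ 21.4 ft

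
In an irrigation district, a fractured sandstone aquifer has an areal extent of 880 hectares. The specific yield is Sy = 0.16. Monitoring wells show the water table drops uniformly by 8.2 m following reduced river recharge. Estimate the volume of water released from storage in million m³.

A = 880 hectares = 8.8 × 10^6 m²
ΔV = Sy × A × Δh = 0.16 × 8.8 × 10^6 m² × 8.2 m = 1.155 × 10^7 m³
ΔV = 1.155 × 10^7 m³ = 11.55 million m³

ΔV ≈ 11.5 million m³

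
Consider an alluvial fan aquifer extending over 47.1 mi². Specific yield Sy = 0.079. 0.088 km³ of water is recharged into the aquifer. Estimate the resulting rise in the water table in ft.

Δh ≈ 30 ft

A = 47.1 mi² = 1.22 × 10^8 m²
ΔV = 0.088 km³ = 8.8 × 10^7 m³
Δh = ΔV / (Sy × A) = 8.8 × 10^7 m³ / (0.079 × 1.22 × 10^8 m²) = 9.131 m
Δh = 9.131 m = 29.96 ft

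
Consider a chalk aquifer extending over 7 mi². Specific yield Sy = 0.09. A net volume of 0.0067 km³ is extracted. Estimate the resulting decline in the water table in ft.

Δh ≈ 13.5 ft

A = 7 mi² = 1.813 × 10^7 m²
ΔV = 0.0067 km³ = 6.7 × 10^6 m³
Δh = ΔV / (Sy × A) = 6.7 × 10^6 m³ / (0.09 × 1.813 × 10^7 m²) = 4.106 m
Δh = 4.106 m = 13.47 ft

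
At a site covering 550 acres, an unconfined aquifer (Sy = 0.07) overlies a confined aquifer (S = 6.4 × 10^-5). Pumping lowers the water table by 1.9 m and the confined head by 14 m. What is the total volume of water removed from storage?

ΔV ≈ 2.98 × 10^5 m³

A = 550 acres = 2.226 × 10^6 m²
Unconfined: ΔV_u = Sy × A × Δh_u = 0.07 × 2.226 × 10^6 × 1.9 = 2.96 × 10^5 m³
Confined: ΔV_c = S × A × Δh_c = 6.4 × 10^-5 × 2.226 × 10^6 × 14 = 1994 m³
Total ΔV = 2.96 × 10^5 + 1994 = 2.98 × 10^5 m³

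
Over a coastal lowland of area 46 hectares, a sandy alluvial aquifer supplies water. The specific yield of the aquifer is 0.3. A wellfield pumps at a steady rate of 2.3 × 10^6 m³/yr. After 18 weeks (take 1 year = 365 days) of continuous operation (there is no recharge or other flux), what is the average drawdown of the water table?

A = 46 hectares = 4.6 × 10^5 m²
Q = 2.3 × 10^6 m³/yr = 6301 m³/d
t = 18 weeks = 126 d
ΔV = Q × t = 6301 m³/d × 126 d = 7.94 × 10^5 m³
Δh = ΔV / (Sy × A) = 7.94 × 10^5 / (0.3 × 4.6 × 10^5) = 5.753 m

Δh ≈ 5.75 m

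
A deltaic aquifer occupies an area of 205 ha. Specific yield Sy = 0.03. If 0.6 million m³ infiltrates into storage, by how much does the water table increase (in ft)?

Δh ≈ 32 ft

A = 205 ha = 2.05 × 10^6 m²
ΔV = 0.6 million m³ = 6 × 10^5 m³
Δh = ΔV / (Sy × A) = 6 × 10^5 m³ / (0.03 × 2.05 × 10^6 m²) = 9.756 m
Δh = 9.756 m = 32.01 ft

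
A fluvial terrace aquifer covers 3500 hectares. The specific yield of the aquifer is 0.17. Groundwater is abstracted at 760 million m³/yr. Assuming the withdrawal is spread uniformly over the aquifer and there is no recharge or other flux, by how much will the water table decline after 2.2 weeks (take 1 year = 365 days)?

Δh ≈ 5.39 m

A = 3500 hectares = 3.5 × 10^7 m²
Q = 760 million m³/yr = 2.082 × 10^6 m³/d
t = 2.2 weeks = 15.4 d
ΔV = Q × t = 2.082 × 10^6 m³/d × 15.4 d = 3.207 × 10^7 m³
Δh = ΔV / (Sy × A) = 3.207 × 10^7 / (0.17 × 3.5 × 10^7) = 5.389 m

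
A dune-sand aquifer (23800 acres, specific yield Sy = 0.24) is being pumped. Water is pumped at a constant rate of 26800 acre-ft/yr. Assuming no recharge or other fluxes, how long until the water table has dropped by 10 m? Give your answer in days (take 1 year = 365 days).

t ≈ 2550 days

A = 23800 acres = 9.632 × 10^7 m²
ΔV = Sy × A × Δh = 0.24 × 9.632 × 10^7 × 10 = 2.312 × 10^8 m³
Q = 26800 acre-ft/yr = 90570 m³/d
t = ΔV / Q = 2.312 × 10^8 m³ / 90570 m³/d = 2552 d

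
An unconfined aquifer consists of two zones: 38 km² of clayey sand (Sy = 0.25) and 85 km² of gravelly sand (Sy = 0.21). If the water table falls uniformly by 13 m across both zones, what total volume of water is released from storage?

A₁ = 38 km² = 3.8 × 10^7 m²; A₂ = 85 km² = 8.5 × 10^7 m²
ΔV₁ = 0.25 × 3.8 × 10^7 × 13 = 1.235 × 10^8 m³
ΔV₂ = 0.21 × 8.5 × 10^7 × 13 = 2.321 × 10^8 m³
ΔV = ΔV₁ + ΔV₂ = 3.555 × 10^8 m³

ΔV ≈ 3.56 × 10^8 m³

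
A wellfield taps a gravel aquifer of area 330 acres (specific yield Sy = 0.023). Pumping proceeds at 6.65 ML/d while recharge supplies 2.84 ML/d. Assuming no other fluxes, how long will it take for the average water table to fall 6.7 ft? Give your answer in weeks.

t ≈ 2.35 weeks

A = 330 acres = 1.335 × 10^6 m²
Δh = 6.7 ft = 2.042 m
ΔV = Sy × A × Δh = 0.023 × 1.335 × 10^6 × 2.042 = 62730 m³
Net withdrawal = 6.65 − 2.84 = 3.81 ML/d = 3810 m³/d
t = ΔV / Q = 62730 m³ / 3810 m³/d = 16.46 d
t = 16.46 d ≈ 2.352 weeks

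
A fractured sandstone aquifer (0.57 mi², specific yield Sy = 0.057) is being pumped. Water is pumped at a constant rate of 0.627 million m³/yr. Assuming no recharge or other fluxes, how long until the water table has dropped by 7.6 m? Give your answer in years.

t ≈ 1.02 years

A = 0.57 mi² = 1.476 × 10^6 m²
ΔV = Sy × A × Δh = 0.057 × 1.476 × 10^6 × 7.6 = 6.395 × 10^5 m³
Q = 0.627 million m³/yr = 1718 m³/d
t = ΔV / Q = 6.395 × 10^5 m³ / 1718 m³/d = 372.3 d
t = 372.3 d ≈ 1.02 years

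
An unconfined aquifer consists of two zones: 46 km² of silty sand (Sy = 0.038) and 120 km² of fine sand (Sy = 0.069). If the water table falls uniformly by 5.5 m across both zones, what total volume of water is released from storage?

ΔV ≈ 5.52 × 10^7 m³

A₁ = 46 km² = 4.6 × 10^7 m²; A₂ = 120 km² = 1.2 × 10^8 m²
ΔV₁ = 0.038 × 4.6 × 10^7 × 5.5 = 9.614 × 10^6 m³
ΔV₂ = 0.069 × 1.2 × 10^8 × 5.5 = 4.554 × 10^7 m³
ΔV = ΔV₁ + ΔV₂ = 5.515 × 10^7 m³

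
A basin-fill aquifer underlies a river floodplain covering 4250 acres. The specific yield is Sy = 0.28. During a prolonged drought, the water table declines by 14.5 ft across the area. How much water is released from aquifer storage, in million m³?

A = 4250 acres = 1.72 × 10^7 m²
Δh = 14.5 ft = 4.42 m
ΔV = Sy × A × Δh = 0.28 × 1.72 × 10^7 m² × 4.42 m = 2.128 × 10^7 m³
ΔV = 2.128 × 10^7 m³ = 21.28 million m³

ΔV ≈ 21.3 million m³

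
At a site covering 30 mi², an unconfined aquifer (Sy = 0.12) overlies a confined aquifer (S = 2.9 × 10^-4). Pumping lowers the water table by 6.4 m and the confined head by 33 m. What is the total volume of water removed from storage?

A = 30 mi² = 7.77 × 10^7 m²
Unconfined: ΔV_u = Sy × A × Δh_u = 0.12 × 7.77 × 10^7 × 6.4 = 5.967 × 10^7 m³
Confined: ΔV_c = S × A × Δh_c = 2.9 × 10^-4 × 7.77 × 10^7 × 33 = 7.436 × 10^5 m³
Total ΔV = 5.967 × 10^7 + 7.436 × 10^5 = 6.042 × 10^7 m³

ΔV ≈ 6.04 × 10^7 m³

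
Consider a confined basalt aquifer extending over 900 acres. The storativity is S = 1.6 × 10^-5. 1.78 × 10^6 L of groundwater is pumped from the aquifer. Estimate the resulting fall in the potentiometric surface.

Δh ≈ 30.5 m

A = 900 acres = 3.642 × 10^6 m²
ΔV = 1.78 × 10^6 L = 1780 m³
Δh = ΔV / (S × A) = 1780 m³ / (1.6 × 10^-5 × 3.642 × 10^6 m²) = 30.54 m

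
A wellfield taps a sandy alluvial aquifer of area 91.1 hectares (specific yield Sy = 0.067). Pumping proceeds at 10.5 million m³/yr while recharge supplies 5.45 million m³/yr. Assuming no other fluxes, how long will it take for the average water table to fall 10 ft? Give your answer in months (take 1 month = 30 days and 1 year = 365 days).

A = 91.1 hectares = 9.11 × 10^5 m²
Δh = 10 ft = 3.048 m
ΔV = Sy × A × Δh = 0.067 × 9.11 × 10^5 × 3.048 = 1.86 × 10^5 m³
Net withdrawal = 10.5 − 5.45 = 5.05 million m³/yr = 13840 m³/d
t = ΔV / Q = 1.86 × 10^5 m³ / 13840 m³/d = 13.45 d
t = 13.45 d ≈ 0.4482 months

t ≈ 0.448 months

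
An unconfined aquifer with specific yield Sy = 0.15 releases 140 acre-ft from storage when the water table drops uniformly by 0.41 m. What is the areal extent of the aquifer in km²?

A ≈ 2.81 km²

ΔV = 140 acre-ft = 1.727 × 10^5 m³
A = ΔV / (Sy × Δh) = 1.727 × 10^5 / (0.15 × 0.41) = 2.808 × 10^6 m²
A = 2.808 × 10^6 m² = 2.808 km²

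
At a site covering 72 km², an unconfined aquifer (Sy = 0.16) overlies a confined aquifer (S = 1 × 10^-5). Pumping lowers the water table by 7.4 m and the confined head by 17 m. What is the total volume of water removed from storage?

A = 72 km² = 7.2 × 10^7 m²
Unconfined: ΔV_u = Sy × A × Δh_u = 0.16 × 7.2 × 10^7 × 7.4 = 8.525 × 10^7 m³
Confined: ΔV_c = S × A × Δh_c = 1 × 10^-5 × 7.2 × 10^7 × 17 = 12240 m³
Total ΔV = 8.525 × 10^7 + 12240 = 8.526 × 10^7 m³

ΔV ≈ 8.53 × 10^7 m³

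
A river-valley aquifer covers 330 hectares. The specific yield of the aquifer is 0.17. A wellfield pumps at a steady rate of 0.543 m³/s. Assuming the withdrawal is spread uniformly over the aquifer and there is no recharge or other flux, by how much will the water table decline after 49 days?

Δh ≈ 4.1 m

A = 330 hectares = 3.3 × 10^6 m²
Q = 0.543 m³/s = 46920 m³/d
ΔV = Q × t = 46920 m³/d × 49 d = 2.299 × 10^6 m³
Δh = ΔV / (Sy × A) = 2.299 × 10^6 / (0.17 × 3.3 × 10^6) = 4.098 m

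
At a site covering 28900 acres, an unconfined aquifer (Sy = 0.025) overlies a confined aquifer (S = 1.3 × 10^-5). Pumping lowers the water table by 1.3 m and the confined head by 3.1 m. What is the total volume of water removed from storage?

ΔV ≈ 3.81 × 10^6 m³

A = 28900 acres = 1.17 × 10^8 m²
Unconfined: ΔV_u = Sy × A × Δh_u = 0.025 × 1.17 × 10^8 × 1.3 = 3.801 × 10^6 m³
Confined: ΔV_c = S × A × Δh_c = 1.3 × 10^-5 × 1.17 × 10^8 × 3.1 = 4713 m³
Total ΔV = 3.801 × 10^6 + 4713 = 3.806 × 10^6 m³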